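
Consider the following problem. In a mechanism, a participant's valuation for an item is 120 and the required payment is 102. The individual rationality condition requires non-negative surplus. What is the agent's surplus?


Step 1: Surplus = value - payment = 120 - 102 = 18
Step 2: IR is satisfied (surplus >= 0)

18


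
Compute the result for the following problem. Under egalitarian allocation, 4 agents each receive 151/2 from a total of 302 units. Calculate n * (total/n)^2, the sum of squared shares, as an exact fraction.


Step 1: Each agent's share = 302/4 = 151/2
Step 2: Square of each share = (151/2)^2 = 22801/4
Step 3: Sum of squares = 4 * 22801/4 = 22801

22801


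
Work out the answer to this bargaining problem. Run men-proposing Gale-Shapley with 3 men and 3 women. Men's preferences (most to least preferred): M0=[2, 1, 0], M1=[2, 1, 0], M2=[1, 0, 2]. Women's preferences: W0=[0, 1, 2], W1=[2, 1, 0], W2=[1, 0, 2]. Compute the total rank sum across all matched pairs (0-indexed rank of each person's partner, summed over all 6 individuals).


Step 1: Run Gale-Shapley (men propose, women hold best offer):
  M0 proposes to W2; she accepts
  M1 proposes to W2; she switches from M0
  M2 proposes to W1; she accepts
  M0 proposes to W1; rejected
  M0 proposes to W0; she accepts
Step 2: Final matching: W0-M0, W1-M2, W2-M1
Step 3: 0-indexed ranks (man's rank of his match, then woman's): 2 + 0 + 0 + 0 + 0 + 0
Step 4: Total rank sum = 2

2


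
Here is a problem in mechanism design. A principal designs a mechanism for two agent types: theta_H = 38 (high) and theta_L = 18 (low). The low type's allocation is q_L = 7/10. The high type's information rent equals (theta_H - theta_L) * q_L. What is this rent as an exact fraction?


Step 1: theta_H - theta_L = 38 - 18 = 20
Step 2: Information rent = (theta_H - theta_L) * q_L
Step 3: = 20 * 7/10
Step 4: = 14

14


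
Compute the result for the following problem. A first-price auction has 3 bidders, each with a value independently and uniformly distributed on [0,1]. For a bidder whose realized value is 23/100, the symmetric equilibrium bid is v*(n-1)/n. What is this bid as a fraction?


Step 1: The symmetric BNE bidding function is b(v) = v * (n-1) / n
Step 2: Substitute v = 23/100 and n = 3
Step 3: b = 23/100 * 2/3
Step 4: b = 23/150

23/150


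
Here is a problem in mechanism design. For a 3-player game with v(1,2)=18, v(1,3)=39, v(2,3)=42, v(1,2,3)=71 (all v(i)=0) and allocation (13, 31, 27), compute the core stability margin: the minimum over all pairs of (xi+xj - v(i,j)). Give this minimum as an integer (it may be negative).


Step 1: Slack for coalition (1,2): x1+x2 - v12 = 44 - 18 = 26
Step 2: Slack for coalition (1,3): x1+x3 - v13 = 40 - 39 = 1
Step 3: Slack for coalition (2,3): x2+x3 - v23 = 58 - 42 = 16
Step 4: Minimum slack = min(26, 1, 16) = 1, attained by (1,3); no pair can gain by deviating, so the allocation is in the core

1


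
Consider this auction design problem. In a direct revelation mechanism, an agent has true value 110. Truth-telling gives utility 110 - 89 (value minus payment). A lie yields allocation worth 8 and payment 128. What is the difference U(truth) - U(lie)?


Step 1: U(truth) = value - payment = 110 - 89 = 21
Step 2: U(lie) = allocation - payment = 8 - 128 = -120
Step 3: IC gap = 21 - (-120) = 141

141


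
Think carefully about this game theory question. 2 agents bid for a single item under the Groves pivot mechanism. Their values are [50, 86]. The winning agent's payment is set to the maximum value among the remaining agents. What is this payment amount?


Step 1: The efficient winner is agent 1 with value 86
Step 2: Other agents' values: [50]
Step 3: Pivot payment = max(others) = 50
Step 4: The winner pays 50

50


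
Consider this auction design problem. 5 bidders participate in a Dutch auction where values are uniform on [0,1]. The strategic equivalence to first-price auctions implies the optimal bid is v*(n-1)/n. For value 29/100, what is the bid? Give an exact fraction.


Step 1: Dutch auctions are strategically equivalent to first-price auctions
Step 2: The equilibrium bid is b(v) = v*(n-1)/n
Step 3: b = 29/100 * 4/5
Step 4: b = 29/125

29/125


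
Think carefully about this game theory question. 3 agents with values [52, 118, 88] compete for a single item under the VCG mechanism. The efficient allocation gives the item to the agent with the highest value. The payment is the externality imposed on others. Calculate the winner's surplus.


Step 1: The winner is the agent with the highest value: agent 1 with value 118
Step 2: Values of other agents: [52, 88]
Step 3: VCG payment = max of others' values = 88
Step 4: Surplus = 118 - 88 = 30

30


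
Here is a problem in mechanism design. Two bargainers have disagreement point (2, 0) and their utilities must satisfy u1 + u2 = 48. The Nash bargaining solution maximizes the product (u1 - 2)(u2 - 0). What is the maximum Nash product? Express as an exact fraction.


Step 1: The Nash solution splits surplus symmetrically above the disagreement point
Step 2: u1 = (total + d1 - d2)/2 = (48 + 2 - 0)/2 = 25
Step 3: u2 = (total - d1 + d2)/2 = (48 - 2 + 0)/2 = 23
Step 4: Nash product = (25 - 2) * (23 - 0)
Step 5: = 23 * 23 = 529

529


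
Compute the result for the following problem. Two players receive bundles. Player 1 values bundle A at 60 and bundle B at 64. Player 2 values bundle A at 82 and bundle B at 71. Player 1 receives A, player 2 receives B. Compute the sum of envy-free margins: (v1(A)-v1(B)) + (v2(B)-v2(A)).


Step 1: Player 1's margin = v1(A) - v1(B) = 60 - 64 = -4
Step 2: Player 2's margin = v2(B) - v2(A) = 71 - 82 = -11
Step 3: Total margin = -4 + -11 = -15

-15


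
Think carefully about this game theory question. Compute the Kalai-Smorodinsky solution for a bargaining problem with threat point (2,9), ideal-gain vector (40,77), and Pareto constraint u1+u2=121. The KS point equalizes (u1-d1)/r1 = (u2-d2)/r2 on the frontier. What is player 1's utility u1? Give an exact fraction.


Step 1: At the KS point, (u1-d1)/r1 = (u2-d2)/r2 = t and u1+u2 = 121
Step 2: u1 = d1 + r1*t and u2 = d2 + r2*t, so (d1 + r1*t) + (d2 + r2*t) = 121
Step 3: t = (121 - 2 - 9)/(40 + 77) = 110/117
Step 4: u1 = d1 + r1*t = 2 + 40 * 110/117 = 4634/117
Step 5: (Check: u2 = d2 + r2*t = 9523/117; u1+u2 = 4634/117 + 9523/117 = 121, on the frontier.)

4634/117


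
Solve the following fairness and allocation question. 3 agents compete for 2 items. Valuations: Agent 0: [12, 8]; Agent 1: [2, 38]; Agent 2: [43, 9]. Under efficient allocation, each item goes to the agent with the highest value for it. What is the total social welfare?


Step 1: For each item, find the maximum value among all agents.
Step 2: Item 0 -> Agent 2 (value 43)
Step 3: Item 1 -> Agent 1 (value 38)
Step 4: Total welfare = 43 + 38 = 81

81


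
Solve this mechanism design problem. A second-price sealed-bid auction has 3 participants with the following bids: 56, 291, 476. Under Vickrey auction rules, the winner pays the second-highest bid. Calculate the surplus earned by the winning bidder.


Step 1: Sort bids in descending order: 476, 291, 56
Step 2: The winning bid is the highest: 476
Step 3: The payment equals the second-highest bid: 291
Step 4: Surplus = winner's bid - payment = 476 - 291 = 185

185


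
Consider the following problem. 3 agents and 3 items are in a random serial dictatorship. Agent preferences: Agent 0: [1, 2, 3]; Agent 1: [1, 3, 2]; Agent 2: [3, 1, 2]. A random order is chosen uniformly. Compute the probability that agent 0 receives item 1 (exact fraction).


Step 1: Agent 0 wants item 1
Step 2: There are 6 possible orderings of agents
Step 3: In 3 orderings, agent 0 gets item 1
Step 4: Probability = 3/6 = 1/2

1/2


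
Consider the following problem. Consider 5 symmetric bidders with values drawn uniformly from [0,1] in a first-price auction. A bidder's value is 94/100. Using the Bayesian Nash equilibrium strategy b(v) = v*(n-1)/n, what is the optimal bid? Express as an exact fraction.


Step 1: The symmetric BNE bidding function is b(v) = v * (n-1) / n
Step 2: Substitute v = 47/50 and n = 5
Step 3: b = 47/50 * 4/5
Step 4: b = 94/125

94/125


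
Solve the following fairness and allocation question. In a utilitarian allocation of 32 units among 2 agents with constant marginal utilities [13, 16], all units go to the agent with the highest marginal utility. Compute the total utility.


Step 1: The marginal utilities are [13, 16]
Step 2: The highest marginal utility is 16
Step 3: All 32 units go to that agent
Step 4: Total utility = 16 * 32 = 512

512


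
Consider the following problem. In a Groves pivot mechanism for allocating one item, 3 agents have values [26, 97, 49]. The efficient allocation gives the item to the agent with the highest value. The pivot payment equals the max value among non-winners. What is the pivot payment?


Step 1: The efficient winner is agent 1 with value 97
Step 2: Other agents' values: [26, 49]
Step 3: Pivot payment = max(others) = 49
Step 4: The winner pays 49

49


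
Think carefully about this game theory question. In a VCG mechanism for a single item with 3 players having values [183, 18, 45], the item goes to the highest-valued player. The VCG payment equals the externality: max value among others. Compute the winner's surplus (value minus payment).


Step 1: The winner is the agent with the highest value: agent 0 with value 183
Step 2: Values of other agents: [18, 45]
Step 3: VCG payment = max of others' values = 45
Step 4: Surplus = 183 - 45 = 138

138


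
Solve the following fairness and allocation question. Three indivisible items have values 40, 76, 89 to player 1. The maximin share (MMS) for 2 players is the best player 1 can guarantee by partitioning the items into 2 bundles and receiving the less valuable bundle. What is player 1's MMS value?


Step 1: Item values = 40, 76, 89
Step 2: Enumerate all 2-bundle partitions and take the smaller bundle:
  Partition 1: {40} vs {76,89} -> bundles 40, 165; min = 40
  Partition 2: {76} vs {40,89} -> bundles 76, 129; min = 76
  Partition 3: {89} vs {40,76} -> bundles 89, 116; min = 89
Step 3: MMS = max(40, 76, 89) = 89

89


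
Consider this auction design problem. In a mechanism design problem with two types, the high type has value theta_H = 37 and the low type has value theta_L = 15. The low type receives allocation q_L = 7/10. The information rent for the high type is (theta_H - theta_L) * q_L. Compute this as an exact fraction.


Step 1: theta_H - theta_L = 37 - 15 = 22
Step 2: Information rent = (theta_H - theta_L) * q_L
Step 3: = 22 * 7/10
Step 4: = 77/5

77/5


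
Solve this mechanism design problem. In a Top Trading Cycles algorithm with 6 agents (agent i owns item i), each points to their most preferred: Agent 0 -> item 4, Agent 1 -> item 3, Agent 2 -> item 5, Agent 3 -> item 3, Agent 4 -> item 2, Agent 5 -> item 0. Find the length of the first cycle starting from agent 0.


Step 1: Trace the pointer graph from agent 0: 0 -> 4 -> 2 -> 5 -> 0
Step 2: A cycle is detected when we revisit agent 0
Step 3: The cycle is: 0 -> 4 -> 2 -> 5 -> 0
Step 4: Cycle length = 4

4


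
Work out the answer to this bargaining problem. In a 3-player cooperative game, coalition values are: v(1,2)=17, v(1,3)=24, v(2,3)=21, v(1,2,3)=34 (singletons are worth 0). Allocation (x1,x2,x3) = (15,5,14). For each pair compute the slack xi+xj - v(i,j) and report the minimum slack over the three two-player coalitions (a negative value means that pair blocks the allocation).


Step 1: Slack for coalition (1,2): x1+x2 - v12 = 20 - 17 = 3
Step 2: Slack for coalition (1,3): x1+x3 - v13 = 29 - 24 = 5
Step 3: Slack for coalition (2,3): x2+x3 - v23 = 19 - 21 = -2
Step 4: Minimum slack = min(3, 5, -2) = -2, attained by (2,3); coalition (2,3) can block (slack < 0), so the allocation is not in the core

-2


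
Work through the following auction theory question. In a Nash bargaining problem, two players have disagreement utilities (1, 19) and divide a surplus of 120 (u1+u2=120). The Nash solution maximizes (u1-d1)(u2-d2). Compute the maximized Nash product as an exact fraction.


Step 1: The Nash solution splits surplus symmetrically above the disagreement point
Step 2: u1 = (total + d1 - d2)/2 = (120 + 1 - 19)/2 = 51
Step 3: u2 = (total - d1 + d2)/2 = (120 - 1 + 19)/2 = 69
Step 4: Nash product = (51 - 1) * (69 - 19)
Step 5: = 50 * 50 = 2500

2500


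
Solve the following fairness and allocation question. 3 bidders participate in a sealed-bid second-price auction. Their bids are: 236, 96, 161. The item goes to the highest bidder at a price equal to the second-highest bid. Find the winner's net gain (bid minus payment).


Step 1: Sort bids in descending order: 236, 161, 96
Step 2: The winning bid is the highest: 236
Step 3: The payment equals the second-highest bid: 161
Step 4: Surplus = winner's bid - payment = 236 - 161 = 75

75


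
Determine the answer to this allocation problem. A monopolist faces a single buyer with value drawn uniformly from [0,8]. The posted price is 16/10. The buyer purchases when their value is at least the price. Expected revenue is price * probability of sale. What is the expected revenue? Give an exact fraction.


Step 1: Posted price r = 8/5, value support [0,8]
Step 2: P(v >= r) = (8 - 8/5)/8 = 4/5
Step 3: Expected revenue = r * P(v >= r) = 8/5 * 4/5
Step 4: Revenue = 32/25

32/25


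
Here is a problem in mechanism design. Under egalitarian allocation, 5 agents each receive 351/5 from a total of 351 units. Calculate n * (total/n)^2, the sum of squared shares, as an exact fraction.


Step 1: Each agent's share = 351/5
Step 2: Square of each share = (351/5)^2 = 123201/25
Step 3: Sum of squares = 5 * 123201/25 = 123201/5

123201/5


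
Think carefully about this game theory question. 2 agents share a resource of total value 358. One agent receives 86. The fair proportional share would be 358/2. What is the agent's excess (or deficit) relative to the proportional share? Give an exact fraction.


Step 1: Proportional share = 358/2 = 179
Step 2: Agent's actual allocation = 86
Step 3: Excess = 86 - 179 = -93

-93


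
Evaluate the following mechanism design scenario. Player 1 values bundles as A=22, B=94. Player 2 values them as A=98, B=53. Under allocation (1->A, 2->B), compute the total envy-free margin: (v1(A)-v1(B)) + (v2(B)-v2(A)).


Step 1: Player 1's margin = v1(A) - v1(B) = 22 - 94 = -72
Step 2: Player 2's margin = v2(B) - v2(A) = 53 - 98 = -45
Step 3: Total margin = -72 + -45 = -117

-117


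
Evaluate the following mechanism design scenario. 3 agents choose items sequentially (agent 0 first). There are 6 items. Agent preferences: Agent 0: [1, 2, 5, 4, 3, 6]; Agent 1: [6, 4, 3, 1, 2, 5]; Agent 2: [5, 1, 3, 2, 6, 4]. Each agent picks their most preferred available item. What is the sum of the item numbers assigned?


Step 1: Agent 0 picks item 1
Step 2: Agent 1 picks item 6
Step 3: Agent 2 picks item 5
Step 4: Sum = 1 + 6 + 5 = 12

12


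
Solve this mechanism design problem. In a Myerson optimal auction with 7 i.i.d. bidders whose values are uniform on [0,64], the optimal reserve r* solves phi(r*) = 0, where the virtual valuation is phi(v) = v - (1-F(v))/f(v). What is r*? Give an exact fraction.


Step 1: For U[0,64], F(v) = v/64 and f(v) = 1/64
Step 2: phi(v) = v - (1 - v/64)/(1/64) = v - (64 - v) = 2v - 64
Step 3: Set phi(r*) = 0: 2r* - 64 = 0
Step 4: r* = 64/2 = 32 (the number of bidders n = 7 does not enter)

32


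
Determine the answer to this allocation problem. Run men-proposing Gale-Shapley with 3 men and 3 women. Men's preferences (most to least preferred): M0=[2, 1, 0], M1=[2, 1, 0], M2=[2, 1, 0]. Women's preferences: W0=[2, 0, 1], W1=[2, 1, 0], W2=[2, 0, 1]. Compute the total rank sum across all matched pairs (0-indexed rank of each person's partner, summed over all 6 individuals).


Step 1: Run Gale-Shapley (men propose, women hold best offer):
  M0 proposes to W2; she accepts
  M1 proposes to W2; rejected
  M1 proposes to W1; she accepts
  M2 proposes to W2; she switches from M0
  M0 proposes to W1; rejected
  M0 proposes to W0; she accepts
Step 2: Final matching: W0-M0, W1-M1, W2-M2
Step 3: 0-indexed ranks (man's rank of his match, then woman's): 2 + 1 + 1 + 1 + 0 + 0
Step 4: Total rank sum = 5

5


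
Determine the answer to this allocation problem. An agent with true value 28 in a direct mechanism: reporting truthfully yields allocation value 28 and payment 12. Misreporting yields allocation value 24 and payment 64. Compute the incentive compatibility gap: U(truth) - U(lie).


Step 1: U(truth) = value - payment = 28 - 12 = 16
Step 2: U(lie) = allocation - payment = 24 - 64 = -40
Step 3: IC gap = 16 - (-40) = 56

56


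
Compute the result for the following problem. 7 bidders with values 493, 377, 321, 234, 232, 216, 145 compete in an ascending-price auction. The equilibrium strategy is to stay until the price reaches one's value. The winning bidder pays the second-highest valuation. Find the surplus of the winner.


Step 1: Identify the highest value: 493
Step 2: Identify the second-highest value: 377
Step 3: The final price = second-highest value = 377
Step 4: Surplus = 493 - 377 = 116

116


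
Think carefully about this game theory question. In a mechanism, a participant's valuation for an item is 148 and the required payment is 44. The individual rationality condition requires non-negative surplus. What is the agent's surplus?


Step 1: Surplus = value - payment = 148 - 44 = 104
Step 2: IR is satisfied (surplus >= 0)

104


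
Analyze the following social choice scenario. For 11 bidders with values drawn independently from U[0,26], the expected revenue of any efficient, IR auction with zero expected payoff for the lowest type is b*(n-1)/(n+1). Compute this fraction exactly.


Step 1: By Revenue Equivalence, expected revenue = b*(n-1)/(n+1)
Step 2: Substituting n = 11, b = 26
Step 3: Revenue = 26*(11-1)/(11+1) = 26*10/12
Step 4: Revenue = 260/12 = 65/3

65/3


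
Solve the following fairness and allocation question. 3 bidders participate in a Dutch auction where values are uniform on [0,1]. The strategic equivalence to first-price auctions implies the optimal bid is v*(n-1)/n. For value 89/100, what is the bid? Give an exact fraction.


Step 1: Dutch auctions are strategically equivalent to first-price auctions
Step 2: The equilibrium bid is b(v) = v*(n-1)/n
Step 3: b = 89/100 * 2/3
Step 4: b = 89/150

89/150


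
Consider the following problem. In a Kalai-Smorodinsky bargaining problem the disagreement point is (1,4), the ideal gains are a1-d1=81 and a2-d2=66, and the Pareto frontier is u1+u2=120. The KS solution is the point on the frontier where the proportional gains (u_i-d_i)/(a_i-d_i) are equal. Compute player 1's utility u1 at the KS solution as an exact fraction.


Step 1: At the KS point, (u1-d1)/r1 = (u2-d2)/r2 = t and u1+u2 = 120
Step 2: u1 = d1 + r1*t and u2 = d2 + r2*t, so (d1 + r1*t) + (d2 + r2*t) = 120
Step 3: t = (120 - 1 - 4)/(81 + 66) = 115/147
Step 4: u1 = d1 + r1*t = 1 + 81 * 115/147 = 3154/49
Step 5: (Check: u2 = d2 + r2*t = 2726/49; u1+u2 = 3154/49 + 2726/49 = 120, on the frontier.)

3154/49


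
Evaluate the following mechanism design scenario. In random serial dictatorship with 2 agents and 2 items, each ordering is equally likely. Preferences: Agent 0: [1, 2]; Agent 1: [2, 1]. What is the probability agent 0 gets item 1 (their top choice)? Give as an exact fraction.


Step 1: Agent 0 wants item 1
Step 2: There are 2 possible orderings of agents
Step 3: In 2 orderings, agent 0 gets item 1
Step 4: Probability = 2/2 = 1

1


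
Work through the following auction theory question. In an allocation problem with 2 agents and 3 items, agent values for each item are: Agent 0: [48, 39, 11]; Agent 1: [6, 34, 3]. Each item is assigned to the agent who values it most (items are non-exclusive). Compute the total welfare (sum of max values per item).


Step 1: For each item, find the maximum value among all agents.
Step 2: Item 0 -> Agent 0 (value 48)
Step 3: Item 1 -> Agent 0 (value 39)
Step 4: Item 2 -> Agent 0 (value 11)
Step 5: Total welfare = 48 + 39 + 11 = 98

98


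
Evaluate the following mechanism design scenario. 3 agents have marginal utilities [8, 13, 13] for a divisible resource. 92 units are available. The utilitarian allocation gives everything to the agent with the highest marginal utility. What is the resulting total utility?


Step 1: The marginal utilities are [8, 13, 13]
Step 2: The highest marginal utility is 13
Step 3: All 92 units go to that agent
Step 4: Total utility = 13 * 92 = 1196

1196


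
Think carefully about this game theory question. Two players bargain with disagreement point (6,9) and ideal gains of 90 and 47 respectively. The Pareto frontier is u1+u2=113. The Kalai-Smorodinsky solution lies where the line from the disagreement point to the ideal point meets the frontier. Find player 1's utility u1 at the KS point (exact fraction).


Step 1: At the KS point, (u1-d1)/r1 = (u2-d2)/r2 = t and u1+u2 = 113
Step 2: u1 = d1 + r1*t and u2 = d2 + r2*t, so (d1 + r1*t) + (d2 + r2*t) = 113
Step 3: t = (113 - 6 - 9)/(90 + 47) = 98/137
Step 4: u1 = d1 + r1*t = 6 + 90 * 98/137 = 9642/137
Step 5: (Check: u2 = d2 + r2*t = 5839/137; u1+u2 = 9642/137 + 5839/137 = 113, on the frontier.)

9642/137


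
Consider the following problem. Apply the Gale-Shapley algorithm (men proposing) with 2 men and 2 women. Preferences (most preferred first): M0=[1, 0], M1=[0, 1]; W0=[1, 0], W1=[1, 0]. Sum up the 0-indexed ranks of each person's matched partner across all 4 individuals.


Step 1: Run Gale-Shapley (men propose, women hold best offer):
  M0 proposes to W1; she accepts
  M1 proposes to W0; she accepts
Step 2: Final matching: W0-M1, W1-M0
Step 3: 0-indexed ranks (man's rank of his match, then woman's): 0 + 0 + 0 + 1
Step 4: Total rank sum = 1

1


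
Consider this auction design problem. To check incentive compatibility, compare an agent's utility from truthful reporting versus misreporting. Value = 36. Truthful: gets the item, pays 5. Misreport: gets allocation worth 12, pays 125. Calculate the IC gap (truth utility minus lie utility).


Step 1: U(truth) = value - payment = 36 - 5 = 31
Step 2: U(lie) = allocation - payment = 12 - 125 = -113
Step 3: IC gap = 31 - (-113) = 144

144


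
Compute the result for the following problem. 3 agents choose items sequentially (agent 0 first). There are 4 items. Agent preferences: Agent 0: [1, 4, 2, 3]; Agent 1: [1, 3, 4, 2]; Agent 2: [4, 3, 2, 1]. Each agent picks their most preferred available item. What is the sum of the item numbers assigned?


Step 1: Agent 0 picks item 1
Step 2: Agent 1 picks item 3
Step 3: Agent 2 picks item 4
Step 4: Sum = 1 + 3 + 4 = 8

8


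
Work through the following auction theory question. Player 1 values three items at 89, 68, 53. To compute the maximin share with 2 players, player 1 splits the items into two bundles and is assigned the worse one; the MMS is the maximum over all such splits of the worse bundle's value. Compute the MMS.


Step 1: Item values = 89, 68, 53
Step 2: Enumerate all 2-bundle partitions and take the smaller bundle:
  Partition 1: {89} vs {68,53} -> bundles 89, 121; min = 89
  Partition 2: {68} vs {89,53} -> bundles 68, 142; min = 68
  Partition 3: {53} vs {89,68} -> bundles 53, 157; min = 53
Step 3: MMS = max(89, 68, 53) = 89

89


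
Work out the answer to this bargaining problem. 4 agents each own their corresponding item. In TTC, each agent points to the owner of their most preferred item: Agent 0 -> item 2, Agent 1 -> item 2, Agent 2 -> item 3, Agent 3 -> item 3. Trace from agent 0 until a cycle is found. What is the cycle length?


Step 1: Trace the pointer graph from agent 0: 0 -> 2 -> 3 -> 3
Step 2: A cycle is detected when we revisit agent 3
Step 3: The cycle is: 3 -> 3
Step 4: Cycle length = 1

1


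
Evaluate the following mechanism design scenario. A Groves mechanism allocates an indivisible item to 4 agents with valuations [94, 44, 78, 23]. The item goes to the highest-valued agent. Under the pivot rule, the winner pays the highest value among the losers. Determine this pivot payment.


Step 1: The efficient winner is agent 0 with value 94
Step 2: Other agents' values: [44, 78, 23]
Step 3: Pivot payment = max(others) = 78
Step 4: The winner pays 78

78


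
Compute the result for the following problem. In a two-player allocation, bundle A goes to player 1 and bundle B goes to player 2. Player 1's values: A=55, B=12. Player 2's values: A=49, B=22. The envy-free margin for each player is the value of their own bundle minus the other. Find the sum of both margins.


Step 1: Player 1's margin = v1(A) - v1(B) = 55 - 12 = 43
Step 2: Player 2's margin = v2(B) - v2(A) = 22 - 49 = -27
Step 3: Total margin = 43 + -27 = 16

16


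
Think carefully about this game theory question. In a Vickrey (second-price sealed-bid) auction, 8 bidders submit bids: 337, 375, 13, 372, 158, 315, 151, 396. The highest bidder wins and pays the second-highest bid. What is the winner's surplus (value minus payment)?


Step 1: Sort bids in descending order: 396, 375, 372, 337, 315, 158, 151, 13
Step 2: The winning bid is the highest: 396
Step 3: The payment equals the second-highest bid: 375
Step 4: Surplus = winner's bid - payment = 396 - 375 = 21

21


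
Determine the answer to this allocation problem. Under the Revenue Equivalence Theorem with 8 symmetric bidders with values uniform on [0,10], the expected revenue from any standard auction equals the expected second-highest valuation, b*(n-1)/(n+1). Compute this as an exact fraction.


Step 1: By Revenue Equivalence, expected revenue = b*(n-1)/(n+1)
Step 2: Substituting n = 8, b = 10
Step 3: Revenue = 10*(8-1)/(8+1) = 10*7/9
Step 4: Revenue = 70/9

70/9


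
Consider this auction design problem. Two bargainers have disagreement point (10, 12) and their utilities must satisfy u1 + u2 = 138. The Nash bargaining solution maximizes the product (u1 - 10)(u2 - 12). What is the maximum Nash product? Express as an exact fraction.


Step 1: The Nash solution splits surplus symmetrically above the disagreement point
Step 2: u1 = (total + d1 - d2)/2 = (138 + 10 - 12)/2 = 68
Step 3: u2 = (total - d1 + d2)/2 = (138 - 10 + 12)/2 = 70
Step 4: Nash product = (68 - 10) * (70 - 12)
Step 5: = 58 * 58 = 3364

3364


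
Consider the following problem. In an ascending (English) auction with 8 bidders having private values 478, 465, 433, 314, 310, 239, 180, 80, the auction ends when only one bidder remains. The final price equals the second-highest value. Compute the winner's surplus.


Step 1: Identify the highest value: 478
Step 2: Identify the second-highest value: 465
Step 3: The final price = second-highest value = 465
Step 4: Surplus = 478 - 465 = 13

13


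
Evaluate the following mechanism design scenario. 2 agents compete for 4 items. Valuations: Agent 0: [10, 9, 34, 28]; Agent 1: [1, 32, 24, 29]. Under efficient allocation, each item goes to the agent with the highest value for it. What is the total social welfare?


Step 1: For each item, find the maximum value among all agents.
Step 2: Item 0 -> Agent 0 (value 10)
Step 3: Item 1 -> Agent 1 (value 32)
Step 4: Item 2 -> Agent 0 (value 34)
Step 5: Item 3 -> Agent 1 (value 29)
Step 6: Total welfare = 10 + 32 + 34 + 29 = 105

105


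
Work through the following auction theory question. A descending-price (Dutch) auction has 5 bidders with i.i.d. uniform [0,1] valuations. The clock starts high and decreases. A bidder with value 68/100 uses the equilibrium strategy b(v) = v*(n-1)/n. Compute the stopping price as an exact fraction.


Step 1: Dutch auctions are strategically equivalent to first-price auctions
Step 2: The equilibrium bid is b(v) = v*(n-1)/n
Step 3: b = 17/25 * 4/5
Step 4: b = 68/125

68/125


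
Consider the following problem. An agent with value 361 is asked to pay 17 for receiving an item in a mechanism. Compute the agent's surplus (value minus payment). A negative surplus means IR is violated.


Step 1: Surplus = value - payment = 361 - 17 = 344
Step 2: IR is satisfied (surplus >= 0)

344


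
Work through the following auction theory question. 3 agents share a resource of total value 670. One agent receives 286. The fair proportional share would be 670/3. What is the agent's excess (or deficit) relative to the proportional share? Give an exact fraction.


Step 1: Proportional share = 670/3
Step 2: Agent's actual allocation = 286
Step 3: Excess = 286 - 670/3 = 188/3

188/3


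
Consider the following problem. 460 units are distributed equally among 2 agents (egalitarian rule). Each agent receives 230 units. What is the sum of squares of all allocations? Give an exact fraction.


Step 1: Each agent's share = 460/2 = 230
Step 2: Square of each share = (230)^2 = 52900
Step 3: Sum of squares = 2 * 52900 = 105800

105800


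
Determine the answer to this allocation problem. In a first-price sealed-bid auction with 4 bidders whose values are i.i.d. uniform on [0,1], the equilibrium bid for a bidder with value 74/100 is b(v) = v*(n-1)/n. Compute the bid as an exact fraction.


Step 1: The symmetric BNE bidding function is b(v) = v * (n-1) / n
Step 2: Substitute v = 37/50 and n = 4
Step 3: b = 37/50 * 3/4
Step 4: b = 111/200

111/200


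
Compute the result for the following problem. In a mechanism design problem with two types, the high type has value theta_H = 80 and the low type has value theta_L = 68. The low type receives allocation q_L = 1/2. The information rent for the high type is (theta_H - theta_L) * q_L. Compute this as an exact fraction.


Step 1: theta_H - theta_L = 80 - 68 = 12
Step 2: Information rent = (theta_H - theta_L) * q_L
Step 3: = 12 * 1/2
Step 4: = 6

6


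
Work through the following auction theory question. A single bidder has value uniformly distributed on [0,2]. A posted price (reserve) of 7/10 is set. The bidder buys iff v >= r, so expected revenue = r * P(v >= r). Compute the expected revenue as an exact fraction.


Step 1: Posted price r = 7/10, value support [0,2]
Step 2: P(v >= r) = (2 - 7/10)/2 = 13/20
Step 3: Expected revenue = r * P(v >= r) = 7/10 * 13/20
Step 4: Revenue = 91/200

91/200


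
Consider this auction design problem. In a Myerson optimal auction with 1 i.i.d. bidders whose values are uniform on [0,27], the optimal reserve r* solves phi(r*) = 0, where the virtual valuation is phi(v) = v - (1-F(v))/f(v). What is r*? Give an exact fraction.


Step 1: For U[0,27], F(v) = v/27 and f(v) = 1/27
Step 2: phi(v) = v - (1 - v/27)/(1/27) = v - (27 - v) = 2v - 27
Step 3: Set phi(r*) = 0: 2r* - 27 = 0
Step 4: r* = 27/2 (the number of bidders n = 1 does not enter)

27/2


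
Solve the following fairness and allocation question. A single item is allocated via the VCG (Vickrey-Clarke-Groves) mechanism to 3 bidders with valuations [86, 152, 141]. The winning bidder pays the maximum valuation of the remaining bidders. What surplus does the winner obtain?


Step 1: The winner is the agent with the highest value: agent 1 with value 152
Step 2: Values of other agents: [86, 141]
Step 3: VCG payment = max of others' values = 141
Step 4: Surplus = 152 - 141 = 11

11


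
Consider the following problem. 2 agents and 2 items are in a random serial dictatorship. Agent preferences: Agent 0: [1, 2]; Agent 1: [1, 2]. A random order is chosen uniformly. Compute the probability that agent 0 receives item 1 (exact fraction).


Step 1: Agent 0 wants item 1
Step 2: There are 2 possible orderings of agents
Step 3: In 1 orderings, agent 0 gets item 1
Step 4: Probability = 1/2

1/2


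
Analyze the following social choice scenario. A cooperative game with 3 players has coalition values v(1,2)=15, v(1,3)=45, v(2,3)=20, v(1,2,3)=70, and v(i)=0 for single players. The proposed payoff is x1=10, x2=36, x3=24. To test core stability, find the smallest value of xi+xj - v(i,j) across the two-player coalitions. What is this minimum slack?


Step 1: Slack for coalition (1,2): x1+x2 - v12 = 46 - 15 = 31
Step 2: Slack for coalition (1,3): x1+x3 - v13 = 34 - 45 = -11
Step 3: Slack for coalition (2,3): x2+x3 - v23 = 60 - 20 = 40
Step 4: Minimum slack = min(31, -11, 40) = -11, attained by (1,3); coalition (1,3) can block (slack < 0), so the allocation is not in the core

-11


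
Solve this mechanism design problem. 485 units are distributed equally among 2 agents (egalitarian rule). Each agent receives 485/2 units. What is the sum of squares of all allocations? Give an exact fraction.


Step 1: Each agent's share = 485/2
Step 2: Square of each share = (485/2)^2 = 235225/4
Step 3: Sum of squares = 2 * 235225/4 = 235225/2

235225/2


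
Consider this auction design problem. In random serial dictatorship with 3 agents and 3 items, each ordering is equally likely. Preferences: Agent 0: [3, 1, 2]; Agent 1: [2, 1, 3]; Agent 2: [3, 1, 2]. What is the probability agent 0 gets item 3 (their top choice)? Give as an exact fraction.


Step 1: Agent 0 wants item 3
Step 2: There are 6 possible orderings of agents
Step 3: In 3 orderings, agent 0 gets item 3
Step 4: Probability = 3/6 = 1/2

1/2


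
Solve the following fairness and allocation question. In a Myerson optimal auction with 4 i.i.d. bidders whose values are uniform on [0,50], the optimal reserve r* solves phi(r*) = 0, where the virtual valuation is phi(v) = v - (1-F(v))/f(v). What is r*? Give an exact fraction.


Step 1: For U[0,50], F(v) = v/50 and f(v) = 1/50
Step 2: phi(v) = v - (1 - v/50)/(1/50) = v - (50 - v) = 2v - 50
Step 3: Set phi(r*) = 0: 2r* - 50 = 0
Step 4: r* = 50/2 = 25 (the number of bidders n = 4 does not enter)

25


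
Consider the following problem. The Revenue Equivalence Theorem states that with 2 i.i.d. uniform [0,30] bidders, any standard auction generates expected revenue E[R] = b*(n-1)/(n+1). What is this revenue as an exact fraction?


Step 1: By Revenue Equivalence, expected revenue = b*(n-1)/(n+1)
Step 2: Substituting n = 2, b = 30
Step 3: Revenue = 30*(2-1)/(2+1) = 30*1/3
Step 4: Revenue = 30/3 = 10

10


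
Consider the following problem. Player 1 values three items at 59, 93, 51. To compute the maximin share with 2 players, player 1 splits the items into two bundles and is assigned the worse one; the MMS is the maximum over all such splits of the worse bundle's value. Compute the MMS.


Step 1: Item values = 59, 93, 51
Step 2: Enumerate all 2-bundle partitions and take the smaller bundle:
  Partition 1: {59} vs {93,51} -> bundles 59, 144; min = 59
  Partition 2: {93} vs {59,51} -> bundles 93, 110; min = 93
  Partition 3: {51} vs {59,93} -> bundles 51, 152; min = 51
Step 3: MMS = max(59, 93, 51) = 93

93


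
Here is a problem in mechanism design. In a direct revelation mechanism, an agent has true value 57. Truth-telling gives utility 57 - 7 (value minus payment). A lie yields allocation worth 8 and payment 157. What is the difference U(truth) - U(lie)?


Step 1: U(truth) = value - payment = 57 - 7 = 50
Step 2: U(lie) = allocation - payment = 8 - 157 = -149
Step 3: IC gap = 50 - (-149) = 199

199


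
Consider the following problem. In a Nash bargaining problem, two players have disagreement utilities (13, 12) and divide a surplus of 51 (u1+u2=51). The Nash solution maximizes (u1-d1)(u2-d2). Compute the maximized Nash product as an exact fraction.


Step 1: The Nash solution splits surplus symmetrically above the disagreement point
Step 2: u1 = (total + d1 - d2)/2 = (51 + 13 - 12)/2 = 26
Step 3: u2 = (total - d1 + d2)/2 = (51 - 13 + 12)/2 = 25
Step 4: Nash product = (26 - 13) * (25 - 12)
Step 5: = 13 * 13 = 169

169


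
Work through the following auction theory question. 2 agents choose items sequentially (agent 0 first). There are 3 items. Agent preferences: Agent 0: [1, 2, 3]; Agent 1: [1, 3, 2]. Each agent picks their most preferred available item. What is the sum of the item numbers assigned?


Step 1: Agent 0 picks item 1
Step 2: Agent 1 picks item 3
Step 3: Sum = 1 + 3 = 4

4


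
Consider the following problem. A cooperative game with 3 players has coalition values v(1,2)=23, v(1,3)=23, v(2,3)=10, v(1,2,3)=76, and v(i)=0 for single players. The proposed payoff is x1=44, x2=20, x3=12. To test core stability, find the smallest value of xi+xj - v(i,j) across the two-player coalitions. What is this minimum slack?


Step 1: Slack for coalition (1,2): x1+x2 - v12 = 64 - 23 = 41
Step 2: Slack for coalition (1,3): x1+x3 - v13 = 56 - 23 = 33
Step 3: Slack for coalition (2,3): x2+x3 - v23 = 32 - 10 = 22
Step 4: Minimum slack = min(41, 33, 22) = 22, attained by (2,3); no pair can gain by deviating, so the allocation is in the core

22


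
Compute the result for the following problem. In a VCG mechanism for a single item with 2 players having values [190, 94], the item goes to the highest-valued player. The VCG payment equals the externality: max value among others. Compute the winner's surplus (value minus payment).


Step 1: The winner is the agent with the highest value: agent 0 with value 190
Step 2: Values of other agents: [94]
Step 3: VCG payment = max of others' values = 94
Step 4: Surplus = 190 - 94 = 96

96


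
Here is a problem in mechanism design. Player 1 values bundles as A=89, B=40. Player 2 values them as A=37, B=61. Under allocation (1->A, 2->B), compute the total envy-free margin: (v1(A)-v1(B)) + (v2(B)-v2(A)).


Step 1: Player 1's margin = v1(A) - v1(B) = 89 - 40 = 49
Step 2: Player 2's margin = v2(B) - v2(A) = 61 - 37 = 24
Step 3: Total margin = 49 + 24 = 73

73


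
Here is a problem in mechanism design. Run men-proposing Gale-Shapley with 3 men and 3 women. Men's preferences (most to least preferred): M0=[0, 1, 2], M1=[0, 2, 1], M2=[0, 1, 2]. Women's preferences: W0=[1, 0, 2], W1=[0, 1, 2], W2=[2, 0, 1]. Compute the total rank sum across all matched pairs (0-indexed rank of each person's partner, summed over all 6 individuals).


Step 1: Run Gale-Shapley (men propose, women hold best offer):
  M0 proposes to W0; she accepts
  M1 proposes to W0; she switches from M0
  M2 proposes to W0; rejected
  M2 proposes to W1; she accepts
  M0 proposes to W1; she switches from M2
  M2 proposes to W2; she accepts
Step 2: Final matching: W0-M1, W1-M0, W2-M2
Step 3: 0-indexed ranks (man's rank of his match, then woman's): 0 + 0 + 1 + 0 + 2 + 0
Step 4: Total rank sum = 3

3


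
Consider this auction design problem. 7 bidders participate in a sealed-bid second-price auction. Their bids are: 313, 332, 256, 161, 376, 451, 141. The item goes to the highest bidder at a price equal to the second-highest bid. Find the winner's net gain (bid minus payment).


Step 1: Sort bids in descending order: 451, 376, 332, 313, 256, 161, 141
Step 2: The winning bid is the highest: 451
Step 3: The payment equals the second-highest bid: 376
Step 4: Surplus = winner's bid - payment = 451 - 376 = 75

75


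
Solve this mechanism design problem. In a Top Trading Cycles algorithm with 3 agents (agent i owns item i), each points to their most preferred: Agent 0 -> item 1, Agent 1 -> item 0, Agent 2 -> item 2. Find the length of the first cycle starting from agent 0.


Step 1: Trace the pointer graph from agent 0: 0 -> 1 -> 0
Step 2: A cycle is detected when we revisit agent 0
Step 3: The cycle is: 0 -> 1 -> 0
Step 4: Cycle length = 2

2


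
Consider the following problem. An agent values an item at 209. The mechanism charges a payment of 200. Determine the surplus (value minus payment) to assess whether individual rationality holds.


Step 1: Surplus = value - payment = 209 - 200 = 9
Step 2: IR is satisfied (surplus >= 0)

9


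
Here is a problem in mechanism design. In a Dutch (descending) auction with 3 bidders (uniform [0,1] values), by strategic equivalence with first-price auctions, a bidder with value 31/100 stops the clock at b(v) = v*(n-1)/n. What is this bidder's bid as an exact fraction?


Step 1: Dutch auctions are strategically equivalent to first-price auctions
Step 2: The equilibrium bid is b(v) = v*(n-1)/n
Step 3: b = 31/100 * 2/3
Step 4: b = 31/150

31/150
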